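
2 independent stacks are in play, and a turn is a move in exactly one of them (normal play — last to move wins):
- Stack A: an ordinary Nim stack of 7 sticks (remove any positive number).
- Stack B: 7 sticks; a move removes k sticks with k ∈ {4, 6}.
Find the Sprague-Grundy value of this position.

Stack A is a plain Nim stack of size 7, so its Grundy value is 7.
Build the Grundy sequence for stack B with g(k) = mex{g(k−s) : s ∈ {4, 6}, s ≤ k}:
k:     0  1  2  3  4  5  6  7
g(k):  0  0  0  0  1  1  1  1
So g(7) = 1.
The value of a disjunctive sum is the nim-sum of the parts.
Combined value = 7 ⊕ 1 = 6.

6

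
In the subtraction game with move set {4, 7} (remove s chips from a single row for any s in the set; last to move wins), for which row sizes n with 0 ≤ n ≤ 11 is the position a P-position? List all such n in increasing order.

0, 1, 2, 3, 11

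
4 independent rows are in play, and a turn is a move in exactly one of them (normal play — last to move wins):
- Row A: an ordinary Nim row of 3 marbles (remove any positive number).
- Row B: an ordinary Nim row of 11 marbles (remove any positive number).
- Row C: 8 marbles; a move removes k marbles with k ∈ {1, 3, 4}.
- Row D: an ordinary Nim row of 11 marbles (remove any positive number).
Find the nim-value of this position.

2

Row A is a plain Nim row of size 3, so its Grundy value is 3.
Row B is a plain Nim row of size 11, so its Grundy value is 11.
Build the Grundy sequence for row C with g(k) = mex{g(k−s) : s ∈ {1, 3, 4}, s ≤ k}:
g(0) = mex{} = 0
g(1) = mex{0} = 1
g(2) = mex{1} = 0
g(3) = mex{0} = 1
g(4) = mex{0,1} = 2
g(5) = mex{0,1,2} = 3
g(6) = mex{0,1,3} = 2
g(7) = mex{1,2} = 0
g(8) = mex{0,2,3} = 1
So g(8) = 1.
Row D is a plain Nim row of size 11, so its Grundy value is 11.
The value of a disjunctive sum is the nim-sum of the parts.
Combined value = 3 XOR 11 XOR 1 XOR 11 = 2.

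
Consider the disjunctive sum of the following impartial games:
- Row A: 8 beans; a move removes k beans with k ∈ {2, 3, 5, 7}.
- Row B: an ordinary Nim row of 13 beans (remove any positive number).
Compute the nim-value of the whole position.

For row A, compute g(0), g(1), … with moves {2, 3, 5, 7}:
k:     0  1  2  3  4  5  6  7  8
g(k):  0  0  1  1  2  2  3  3  4
So g(8) = 4.
Row B is a plain Nim row of size 13, so its Grundy value is 13.
The value of a disjunctive sum is the nim-sum of the parts.
Combined value = 4 ⊕ 13 = 9.

9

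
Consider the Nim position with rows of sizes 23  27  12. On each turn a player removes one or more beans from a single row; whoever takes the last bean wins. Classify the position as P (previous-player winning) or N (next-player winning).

Nim-sum: 23 XOR 27 XOR 12 = 0.
The nim-sum is 0, so this is a P-position: the player to move is in a losing position under optimal play.

P-position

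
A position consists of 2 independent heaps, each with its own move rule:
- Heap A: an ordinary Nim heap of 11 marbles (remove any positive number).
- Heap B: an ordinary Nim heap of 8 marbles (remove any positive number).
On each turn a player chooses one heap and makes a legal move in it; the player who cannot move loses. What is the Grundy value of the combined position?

3

Heap A is a plain Nim heap of size 11, so its Grundy value is 11.
Heap B is a plain Nim heap of size 8, so its Grundy value is 8.
By the Sprague-Grundy theorem, the Grundy value of a sum of independent games is the XOR of the component values.
Combined value = 11 ⊕ 8 = 3.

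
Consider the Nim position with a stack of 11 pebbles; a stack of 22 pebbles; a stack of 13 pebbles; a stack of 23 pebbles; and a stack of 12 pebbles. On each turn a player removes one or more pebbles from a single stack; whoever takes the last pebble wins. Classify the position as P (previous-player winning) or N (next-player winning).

In binary:
  01011  (11)
  10110  (22)
  01101  (13)
  10111  (23)
  01100  (12)
  -----
  01011  (11)
The nim-sum is 11 ≠ 0, so this is an N-position: the player to move can win.

N-position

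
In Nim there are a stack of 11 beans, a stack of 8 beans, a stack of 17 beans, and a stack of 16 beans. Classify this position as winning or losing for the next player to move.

Winning position

Nim-sum: 11 ⊕ 8 ⊕ 17 ⊕ 16 = 2.
The nim-sum is 2 ≠ 0, so this is an N-position: the player to move can win.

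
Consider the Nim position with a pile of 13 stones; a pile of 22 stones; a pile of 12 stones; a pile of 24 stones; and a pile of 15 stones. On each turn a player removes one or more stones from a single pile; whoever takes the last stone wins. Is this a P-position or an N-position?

Nim-sum: 13 ^ 22 ^ 12 ^ 24 ^ 15 = 0.
The nim-sum is 0, so this is a P-position: the player to move is in a losing position under optimal play.

P-position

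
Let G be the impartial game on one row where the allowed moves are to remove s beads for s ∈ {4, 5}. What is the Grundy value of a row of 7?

Grundy values for subtraction set {4, 5}:
k:     0  1  2  3  4  5  6  7
g(k):  0  0  0  0  1  1  1  1
So g(7) = 1.

1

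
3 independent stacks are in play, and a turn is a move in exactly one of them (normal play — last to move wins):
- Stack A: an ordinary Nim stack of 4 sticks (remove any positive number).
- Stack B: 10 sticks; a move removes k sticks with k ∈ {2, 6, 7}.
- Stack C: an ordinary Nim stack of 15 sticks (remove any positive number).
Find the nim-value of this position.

Stack A is a plain Nim stack of size 4, so its Grundy value is 4.
Build the Grundy sequence for stack B with g(k) = mex{g(k−s) : s ∈ {2, 6, 7}, s ≤ k}:
k:     0  1  2  3  4  5  6  7  8  9 10
g(k):  0  0  1  1  0  0  1  1  2  0  3
So g(10) = 3.
Stack C is a plain Nim stack of size 15, so its Grundy value is 15.
The value of a disjunctive sum is the nim-sum of the parts.
Combined value = 4 ⊕ 3 ⊕ 15 = 8.

8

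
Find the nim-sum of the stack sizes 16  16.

0

Compute the nim-sum pairwise:
16 ^ 16 = 0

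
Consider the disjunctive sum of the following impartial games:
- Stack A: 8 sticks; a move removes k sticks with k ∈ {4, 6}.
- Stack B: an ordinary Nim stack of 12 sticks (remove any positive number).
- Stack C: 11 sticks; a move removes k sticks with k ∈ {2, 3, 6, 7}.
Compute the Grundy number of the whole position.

15

Build the Grundy sequence for stack A with g(k) = mex{g(k−s) : s ∈ {4, 6}, s ≤ k}:
g(0) = mex{} = 0
g(1) = mex{} = 0
g(2) = mex{} = 0
g(3) = mex{} = 0
g(4) = mex{0} = 1
g(5) = mex{0} = 1
g(6) = mex{0} = 1
g(7) = mex{0} = 1
g(8) = mex{0,1} = 2
So g(8) = 2.
Stack B is a plain Nim stack of size 12, so its Grundy value is 12.
Build the Grundy sequence for stack C with g(k) = mex{g(k−s) : s ∈ {2, 3, 6, 7}, s ≤ k}:
g(0) = mex{} = 0
g(1) = mex{} = 0
g(2) = mex{0} = 1
g(3) = mex{0} = 1
g(4) = mex{0,1} = 2
g(5) = mex{1} = 0
g(6) = mex{0,1,2} = 3
g(7) = mex{0,2} = 1
g(8) = mex{0,1,3} = 2
g(9) = mex{1,3} = 0
g(10) = mex{1,2} = 0
g(11) = mex{0,2} = 1
So g(11) = 1.
By the Sprague-Grundy theorem, the Grundy value of a sum of independent games is the XOR of the component values.
Combined value = 2 XOR 12 XOR 1 = 15.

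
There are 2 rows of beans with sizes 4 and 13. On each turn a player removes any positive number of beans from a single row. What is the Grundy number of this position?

9

Nim-sum: 4 XOR 13 = 9.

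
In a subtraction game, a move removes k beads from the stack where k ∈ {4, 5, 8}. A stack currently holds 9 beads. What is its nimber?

Grundy values for subtraction set {4, 5, 8}:
g(0) = mex{} = 0
g(1) = mex{} = 0
g(2) = mex{} = 0
g(3) = mex{} = 0
g(4) = mex{0} = 1
g(5) = mex{0} = 1
g(6) = mex{0} = 1
g(7) = mex{0} = 1
g(8) = mex{0,1} = 2
g(9) = mex{0,1} = 2
So g(9) = 2.

2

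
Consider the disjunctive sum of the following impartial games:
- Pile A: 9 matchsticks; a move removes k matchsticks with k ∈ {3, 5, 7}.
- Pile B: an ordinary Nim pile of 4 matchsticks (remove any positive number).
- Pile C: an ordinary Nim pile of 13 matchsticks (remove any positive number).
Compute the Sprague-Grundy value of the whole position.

Grundy values for pile A (subtraction set {3, 5, 7}):
g(0) = mex{} = 0
g(1) = mex{} = 0
g(2) = mex{} = 0
g(3) = mex{0} = 1
g(4) = mex{0} = 1
g(5) = mex{0} = 1
g(6) = mex{0,1} = 2
g(7) = mex{0,1} = 2
g(8) = mex{0,1} = 2
g(9) = mex{0,1,2} = 3
So g(9) = 3.
Pile B is a plain Nim pile of size 4, so its Grundy value is 4.
Pile C is a plain Nim pile of size 13, so its Grundy value is 13.
By the Sprague-Grundy theorem, the Grundy value of a sum of independent games is the XOR of the component values.
Combined value = 3 XOR 4 XOR 13 = 10.

10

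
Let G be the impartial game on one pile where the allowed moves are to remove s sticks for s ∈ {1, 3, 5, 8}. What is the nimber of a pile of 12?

2

Build the Grundy sequence with g(k) = mex{g(k−s) : s ∈ {1, 3, 5, 8}, s ≤ k}:
g(0) = mex{} = 0
g(1) = mex{0} = 1
g(2) = mex{1} = 0
g(3) = mex{0} = 1
g(4) = mex{1} = 0
g(5) = mex{0} = 1
g(6) = mex{1} = 0
g(7) = mex{0} = 1
g(8) = mex{0,1} = 2
g(9) = mex{0,1,2} = 3
g(10) = mex{0,1,3} = 2
g(11) = mex{0,1,2} = 3
g(12) = mex{0,1,3} = 2
So g(12) = 2.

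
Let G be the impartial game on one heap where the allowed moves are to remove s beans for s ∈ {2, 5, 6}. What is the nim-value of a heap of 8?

0

Grundy values for subtraction set {2, 5, 6}:
g(0) = mex{} = 0
g(1) = mex{} = 0
g(2) = mex{0} = 1
g(3) = mex{0} = 1
g(4) = mex{1} = 0
g(5) = mex{0,1} = 2
g(6) = mex{0} = 1
g(7) = mex{0,1,2} = 3
g(8) = mex{1} = 0
So g(8) = 0.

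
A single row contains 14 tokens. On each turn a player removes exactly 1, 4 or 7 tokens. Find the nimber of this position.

1

Build the Grundy sequence with g(k) = mex{g(k−s) : s ∈ {1, 4, 7}, s ≤ k}:
k:     0  1  2  3  4  5  6  7  8  9 10 11 12 13 14
g(k):  0  1  0  1  2  0  1  2  0  1  0  1  2  0  1
So g(14) = 1.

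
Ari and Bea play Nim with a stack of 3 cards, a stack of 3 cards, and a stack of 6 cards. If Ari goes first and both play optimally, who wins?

Ari wins

Compute the nim-sum pairwise:
3 ^ 3 = 0
0 ^ 6 = 6
The nim-sum is 6 ≠ 0, so this is an N-position: the player to move can win; Ari has a winning move.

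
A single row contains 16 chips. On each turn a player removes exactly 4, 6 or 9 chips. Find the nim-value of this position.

Compute g(0), g(1), … for moves {4, 6, 9}:
k:     0  1  2  3  4  5  6  7  8  9 10 11 12 13 14 15 16
g(k):  0  0  0  0  1  1  1  1  2  2  2  2  3  0  0  0  0
So g(16) = 0.

0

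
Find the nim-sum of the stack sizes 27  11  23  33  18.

52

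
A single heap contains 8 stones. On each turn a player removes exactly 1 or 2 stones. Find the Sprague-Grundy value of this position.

Grundy values for subtraction set {1, 2}:
k:     0  1  2  3  4  5  6  7  8
g(k):  0  1  2  0  1  2  0  1  2
So g(8) = 2.

2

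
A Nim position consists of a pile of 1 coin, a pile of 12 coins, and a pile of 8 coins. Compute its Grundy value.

5

Compute the nim-sum pairwise:
1 ⊕ 12 = 13
13 ⊕ 8 = 5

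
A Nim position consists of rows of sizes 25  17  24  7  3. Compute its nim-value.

20

Bitwise XOR of the heap sizes:
  11001  (25)
  10001  (17)
  11000  (24)
  00111  (7)
  00011  (3)
  -----
  10100  (20)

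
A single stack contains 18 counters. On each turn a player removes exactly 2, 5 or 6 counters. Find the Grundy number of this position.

3

Compute g(0), g(1), … for moves {2, 5, 6}:
k:     0  1  2  3  4  5  6  7  8  9 10 11 12 13 14 15 16 17 18
g(k):  0  0  1  1  0  2  1  3  0  2  1  0  0  1  1  0  2  1  3
So g(18) = 3.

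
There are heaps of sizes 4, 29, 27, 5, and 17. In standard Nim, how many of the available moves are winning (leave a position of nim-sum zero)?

3

Write each in binary and XOR column by column:
  00100  (4)
  11101  (29)
  11011  (27)
  00101  (5)
  10001  (17)
  -----
  10110  (22)
The overall nim-sum is X = 22. A heap of size p has a winning move iff p XOR X < p (reduce it to p XOR X).
  4: 4 XOR 22 = 18 ≥ 4 — no move.
  29: 29 XOR 22 = 11 < 29 — winning move (to 11).
  27: 27 XOR 22 = 13 < 27 — winning move (to 13).
  5: 5 XOR 22 = 19 ≥ 5 — no move.
  17: 17 XOR 22 = 7 < 17 — winning move (to 7).
That gives 3 winning moves.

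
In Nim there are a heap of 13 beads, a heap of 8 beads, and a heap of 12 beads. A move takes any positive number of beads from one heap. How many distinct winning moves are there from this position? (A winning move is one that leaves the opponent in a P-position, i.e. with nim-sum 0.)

3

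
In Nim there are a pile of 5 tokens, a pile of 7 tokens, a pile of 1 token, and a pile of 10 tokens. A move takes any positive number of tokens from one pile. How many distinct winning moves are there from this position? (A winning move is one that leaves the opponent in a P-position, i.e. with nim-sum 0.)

Nim-sum: 5 XOR 7 XOR 1 XOR 10 = 9.
The overall nim-sum is X = 9. A pile of size p has a winning move iff p XOR X < p (reduce it to p XOR X).
  5: 5 XOR 9 = 12 ≥ 5 — no move.
  7: 7 XOR 9 = 14 ≥ 7 — no move.
  1: 1 XOR 9 = 8 ≥ 1 — no move.
  10: 10 XOR 9 = 3 < 10 — winning move (to 3).
That gives 1 winning move.

1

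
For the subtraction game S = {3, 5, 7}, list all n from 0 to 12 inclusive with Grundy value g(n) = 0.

0, 1, 2, 10, 11, 12

Grundy values for subtraction set {3, 5, 7}:
k:     0  1  2  3  4  5  6  7  8  9 10 11 12
g(k):  0  0  0  1  1  1  2  2  2  3  0  0  0
The P-positions (g = 0) in 0..12 are 0, 1, 2, 10, 11, 12.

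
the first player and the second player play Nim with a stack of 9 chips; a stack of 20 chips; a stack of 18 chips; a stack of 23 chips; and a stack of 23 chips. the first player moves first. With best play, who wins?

the first player wins

Compute the nim-sum pairwise:
9 XOR 20 = 29
29 XOR 18 = 15
15 XOR 23 = 24
24 XOR 23 = 15
The nim-sum is 15 ≠ 0, so this is an N-position: the player to move can win; the first player has a winning move.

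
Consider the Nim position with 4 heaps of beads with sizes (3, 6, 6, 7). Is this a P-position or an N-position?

Nim-sum: 3 ⊕ 6 ⊕ 6 ⊕ 7 = 4.
The nim-sum is 4 ≠ 0, so this is an N-position: the player to move can win.

N-position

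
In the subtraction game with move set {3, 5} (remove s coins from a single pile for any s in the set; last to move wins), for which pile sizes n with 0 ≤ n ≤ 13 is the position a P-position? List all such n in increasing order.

Grundy values for subtraction set {3, 5}:
k:     0  1  2  3  4  5  6  7  8  9 10 11 12 13
g(k):  0  0  0  1  1  1  2  2  0  0  0  1  1  1
The P-positions (g = 0) in 0..13 are 0, 1, 2, 8, 9, 10.

0, 1, 2, 8, 9, 10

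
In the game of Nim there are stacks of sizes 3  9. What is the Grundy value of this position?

10

In binary:
  0011  (3)
  1001  (9)
  ----
  1010  (10)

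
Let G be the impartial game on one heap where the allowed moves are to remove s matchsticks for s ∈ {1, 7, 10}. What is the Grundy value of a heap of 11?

Build the Grundy sequence with g(k) = mex{g(k−s) : s ∈ {1, 7, 10}, s ≤ k}:
g(0) = mex{} = 0
g(1) = mex{0} = 1
g(2) = mex{1} = 0
g(3) = mex{0} = 1
g(4) = mex{1} = 0
g(5) = mex{0} = 1
g(6) = mex{1} = 0
g(7) = mex{0} = 1
g(8) = mex{1} = 0
g(9) = mex{0} = 1
g(10) = mex{0,1} = 2
g(11) = mex{0,1,2} = 3
So g(11) = 3.

3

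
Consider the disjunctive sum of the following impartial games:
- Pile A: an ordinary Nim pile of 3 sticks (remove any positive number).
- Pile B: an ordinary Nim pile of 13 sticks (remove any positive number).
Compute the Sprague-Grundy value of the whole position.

Pile A is a plain Nim pile of size 3, so its Grundy value is 3.
Pile B is a plain Nim pile of size 13, so its Grundy value is 13.
By the Sprague-Grundy theorem, the Grundy value of a sum of independent games is the XOR of the component values.
Combined value = 3 XOR 13 = 14.

14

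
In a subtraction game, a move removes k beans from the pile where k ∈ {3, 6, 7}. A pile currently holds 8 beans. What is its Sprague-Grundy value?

Build the Grundy sequence with g(k) = mex{g(k−s) : s ∈ {3, 6, 7}, s ≤ k}:
g(0) = mex{} = 0
g(1) = mex{} = 0
g(2) = mex{} = 0
g(3) = mex{0} = 1
g(4) = mex{0} = 1
g(5) = mex{0} = 1
g(6) = mex{0,1} = 2
g(7) = mex{0,1} = 2
g(8) = mex{0,1} = 2
So g(8) = 2.

2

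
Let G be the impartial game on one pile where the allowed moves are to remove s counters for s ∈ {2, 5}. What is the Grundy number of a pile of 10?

Grundy values for subtraction set {2, 5}:
k:     0  1  2  3  4  5  6  7  8  9 10
g(k):  0  0  1  1  0  2  1  0  0  1  1
So g(10) = 1.

1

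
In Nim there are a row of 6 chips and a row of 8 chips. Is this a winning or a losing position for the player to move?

Winning position

In binary:
  0110  (6)
  1000  (8)
  ----
  1110  (14)
The nim-sum is 14 ≠ 0, so this is an N-position: the player to move can win.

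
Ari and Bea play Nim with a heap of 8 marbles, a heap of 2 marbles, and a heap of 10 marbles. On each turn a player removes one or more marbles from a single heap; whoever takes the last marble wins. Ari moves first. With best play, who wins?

Bea wins

Nim-sum: 8 ^ 2 ^ 10 = 0.
The nim-sum is 0, so this is a P-position: the player to move is in a losing position under optimal play; Ari is about to move from it and so loses — Bea wins.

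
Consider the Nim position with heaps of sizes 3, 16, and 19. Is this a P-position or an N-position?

P-position

Write each in binary and XOR column by column:
  00011  (3)
  10000  (16)
  10011  (19)
  -----
  00000  (0)
The nim-sum is 0, so this is a P-position: the player to move is in a losing position under optimal play.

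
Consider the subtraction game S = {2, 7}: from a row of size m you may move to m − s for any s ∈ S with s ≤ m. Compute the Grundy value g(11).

Build the Grundy sequence with g(k) = mex{g(k−s) : s ∈ {2, 7}, s ≤ k}:
k:     0  1  2  3  4  5  6  7  8  9 10 11
g(k):  0  0  1  1  0  0  1  1  2  0  0  1
So g(11) = 1.

1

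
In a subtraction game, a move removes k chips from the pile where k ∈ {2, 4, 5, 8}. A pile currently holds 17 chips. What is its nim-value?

2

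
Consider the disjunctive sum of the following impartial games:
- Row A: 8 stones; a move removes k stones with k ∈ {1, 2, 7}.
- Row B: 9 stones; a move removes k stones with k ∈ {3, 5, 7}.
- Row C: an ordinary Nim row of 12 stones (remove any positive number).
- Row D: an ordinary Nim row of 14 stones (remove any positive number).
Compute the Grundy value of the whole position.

Grundy values for row A (subtraction set {1, 2, 7}):
k:     0  1  2  3  4  5  6  7  8
g(k):  0  1  2  0  1  2  0  1  2
So g(8) = 2.
Build the Grundy sequence for row B with g(k) = mex{g(k−s) : s ∈ {3, 5, 7}, s ≤ k}:
g(0) = mex{} = 0
g(1) = mex{} = 0
g(2) = mex{} = 0
g(3) = mex{0} = 1
g(4) = mex{0} = 1
g(5) = mex{0} = 1
g(6) = mex{0,1} = 2
g(7) = mex{0,1} = 2
g(8) = mex{0,1} = 2
g(9) = mex{0,1,2} = 3
So g(9) = 3.
Row C is a plain Nim row of size 12, so its Grundy value is 12.
Row D is a plain Nim row of size 14, so its Grundy value is 14.
By the Sprague-Grundy theorem, the Grundy value of a sum of independent games is the XOR of the component values.
Combined value = 2 XOR 3 XOR 12 XOR 14 = 3.

3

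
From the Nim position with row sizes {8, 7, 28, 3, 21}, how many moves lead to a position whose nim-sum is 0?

3

Write each in binary and XOR column by column:
  01000  (8)
  00111  (7)
  11100  (28)
  00011  (3)
  10101  (21)
  -----
  00101  (5)
The overall nim-sum is X = 5. A row of size p has a winning move iff p XOR X < p (reduce it to p XOR X).
  8: 8 XOR 5 = 13 ≥ 8 — no move.
  7: 7 XOR 5 = 2 < 7 — winning move (to 2).
  28: 28 XOR 5 = 25 < 28 — winning move (to 25).
  3: 3 XOR 5 = 6 ≥ 3 — no move.
  21: 21 XOR 5 = 16 < 21 — winning move (to 16).
That gives 3 winning moves.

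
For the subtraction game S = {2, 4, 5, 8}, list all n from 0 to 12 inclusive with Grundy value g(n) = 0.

0, 1, 7, 10

Compute g(0), g(1), … for moves {2, 4, 5, 8}:
k:     0  1  2  3  4  5  6  7  8  9 10 11 12
g(k):  0  0  1  1  2  2  3  0  4  1  0  2  1
The P-positions (g = 0) in 0..12 are 0, 1, 7, 10.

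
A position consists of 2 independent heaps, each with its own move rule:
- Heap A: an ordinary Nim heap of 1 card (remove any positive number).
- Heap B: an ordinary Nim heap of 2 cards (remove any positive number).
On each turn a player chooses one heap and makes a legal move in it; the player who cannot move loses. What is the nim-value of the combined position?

Heap A is a plain Nim heap of size 1, so its Grundy value is 1.
Heap B is a plain Nim heap of size 2, so its Grundy value is 2.
By the Sprague-Grundy theorem, the Grundy value of a sum of independent games is the XOR of the component values.
Combined value = 1 ⊕ 2 = 3.

3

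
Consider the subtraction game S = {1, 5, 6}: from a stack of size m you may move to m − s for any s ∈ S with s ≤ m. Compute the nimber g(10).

2

Compute g(0), g(1), … for moves {1, 5, 6}:
g(0) = mex{} = 0
g(1) = mex{0} = 1
g(2) = mex{1} = 0
g(3) = mex{0} = 1
g(4) = mex{1} = 0
g(5) = mex{0} = 1
g(6) = mex{0,1} = 2
g(7) = mex{0,1,2} = 3
g(8) = mex{0,1,3} = 2
g(9) = mex{0,1,2} = 3
g(10) = mex{0,1,3} = 2
So g(10) = 2.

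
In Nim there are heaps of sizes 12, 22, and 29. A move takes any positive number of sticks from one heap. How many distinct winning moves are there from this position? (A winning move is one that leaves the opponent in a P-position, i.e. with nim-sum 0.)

Bitwise XOR of the heap sizes:
  01100  (12)
  10110  (22)
  11101  (29)
  -----
  00111  (7)
The overall nim-sum is X = 7. A heap of size p has a winning move iff p XOR X < p (reduce it to p XOR X).
  12: 12 XOR 7 = 11 < 12 — winning move (to 11).
  22: 22 XOR 7 = 17 < 22 — winning move (to 17).
  29: 29 XOR 7 = 26 < 29 — winning move (to 26).
That gives 3 winning moves.

3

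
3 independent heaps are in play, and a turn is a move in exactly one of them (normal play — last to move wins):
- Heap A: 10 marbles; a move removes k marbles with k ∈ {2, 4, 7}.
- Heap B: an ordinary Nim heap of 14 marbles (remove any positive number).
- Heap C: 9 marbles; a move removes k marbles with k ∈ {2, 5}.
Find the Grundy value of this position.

13

Build the Grundy sequence for heap A with g(k) = mex{g(k−s) : s ∈ {2, 4, 7}, s ≤ k}:
k:     0  1  2  3  4  5  6  7  8  9 10
g(k):  0  0  1  1  2  2  0  3  1  0  2
So g(10) = 2.
Heap B is a plain Nim heap of size 14, so its Grundy value is 14.
Build the Grundy sequence for heap C with g(k) = mex{g(k−s) : s ∈ {2, 5}, s ≤ k}:
g(0) = mex{} = 0
g(1) = mex{} = 0
g(2) = mex{0} = 1
g(3) = mex{0} = 1
g(4) = mex{1} = 0
g(5) = mex{0,1} = 2
g(6) = mex{0} = 1
g(7) = mex{1,2} = 0
g(8) = mex{1} = 0
g(9) = mex{0} = 1
So g(9) = 1.
By the Sprague-Grundy theorem, the Grundy value of a sum of independent games is the XOR of the component values.
Combined value = 2 ⊕ 14 ⊕ 1 = 13.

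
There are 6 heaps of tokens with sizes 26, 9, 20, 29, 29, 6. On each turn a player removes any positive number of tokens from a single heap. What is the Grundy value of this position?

Nim-sum: 26 ⊕ 9 ⊕ 20 ⊕ 29 ⊕ 29 ⊕ 6 = 1.

1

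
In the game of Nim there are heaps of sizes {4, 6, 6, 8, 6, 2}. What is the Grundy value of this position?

8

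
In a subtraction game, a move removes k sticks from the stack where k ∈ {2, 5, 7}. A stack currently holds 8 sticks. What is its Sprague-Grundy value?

2

Compute g(0), g(1), … for moves {2, 5, 7}:
g(0) = mex{} = 0
g(1) = mex{} = 0
g(2) = mex{0} = 1
g(3) = mex{0} = 1
g(4) = mex{1} = 0
g(5) = mex{0,1} = 2
g(6) = mex{0} = 1
g(7) = mex{0,1,2} = 3
g(8) = mex{0,1} = 2
So g(8) = 2.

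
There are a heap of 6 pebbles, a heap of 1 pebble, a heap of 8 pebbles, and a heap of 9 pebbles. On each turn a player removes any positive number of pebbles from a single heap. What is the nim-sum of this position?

Bitwise XOR of the heap sizes:
  0110  (6)
  0001  (1)
  1000  (8)
  1001  (9)
  ----
  0110  (6)

6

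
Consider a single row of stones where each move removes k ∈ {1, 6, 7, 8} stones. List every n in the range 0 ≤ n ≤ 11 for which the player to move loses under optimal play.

Grundy values for subtraction set {1, 6, 7, 8}:
g(0) = mex{} = 0
g(1) = mex{0} = 1
g(2) = mex{1} = 0
g(3) = mex{0} = 1
g(4) = mex{1} = 0
g(5) = mex{0} = 1
g(6) = mex{0,1} = 2
g(7) = mex{0,1,2} = 3
g(8) = mex{0,1,3} = 2
g(9) = mex{0,1,2} = 3
g(10) = mex{0,1,3} = 2
g(11) = mex{0,1,2} = 3
The P-positions (g = 0) in 0..11 are 0, 2, 4.

0, 2, 4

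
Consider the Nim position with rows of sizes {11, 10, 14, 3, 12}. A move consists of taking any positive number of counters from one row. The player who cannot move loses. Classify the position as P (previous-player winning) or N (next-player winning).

Write each in binary and XOR column by column:
  1011  (11)
  1010  (10)
  1110  (14)
  0011  (3)
  1100  (12)
  ----
  0000  (0)
The nim-sum is 0, so this is a P-position: the player to move is in a losing position under optimal play.

P-position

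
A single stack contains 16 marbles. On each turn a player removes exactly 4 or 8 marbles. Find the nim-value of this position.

1

Compute g(0), g(1), … for moves {4, 8}:
k:     0  1  2  3  4  5  6  7  8  9 10 11 12 13 14 15 16
g(k):  0  0  0  0  1  1  1  1  2  2  2  2  0  0  0  0  1
So g(16) = 1.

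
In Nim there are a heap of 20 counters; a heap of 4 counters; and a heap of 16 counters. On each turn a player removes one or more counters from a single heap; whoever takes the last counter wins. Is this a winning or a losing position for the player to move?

Losing position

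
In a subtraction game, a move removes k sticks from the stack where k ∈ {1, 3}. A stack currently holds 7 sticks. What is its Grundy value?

1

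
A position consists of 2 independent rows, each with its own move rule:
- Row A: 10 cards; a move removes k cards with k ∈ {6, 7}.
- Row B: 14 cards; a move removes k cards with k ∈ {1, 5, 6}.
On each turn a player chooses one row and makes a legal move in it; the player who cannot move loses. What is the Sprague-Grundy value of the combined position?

0

Grundy values for row A (subtraction set {6, 7}):
k:     0  1  2  3  4  5  6  7  8  9 10
g(k):  0  0  0  0  0  0  1  1  1  1  1
So g(10) = 1.
Build the Grundy sequence for row B with g(k) = mex{g(k−s) : s ∈ {1, 5, 6}, s ≤ k}:
g(0) = mex{} = 0
g(1) = mex{0} = 1
g(2) = mex{1} = 0
g(3) = mex{0} = 1
g(4) = mex{1} = 0
g(5) = mex{0} = 1
g(6) = mex{0,1} = 2
g(7) = mex{0,1,2} = 3
g(8) = mex{0,1,3} = 2
g(9) = mex{0,1,2} = 3
g(10) = mex{0,1,3} = 2
g(11) = mex{1,2} = 0
g(12) = mex{0,2,3} = 1
g(13) = mex{1,2,3} = 0
g(14) = mex{0,2,3} = 1
So g(14) = 1.
By the Sprague-Grundy theorem, the Grundy value of a sum of independent games is the XOR of the component values.
Combined value = 1 ⊕ 1 = 0.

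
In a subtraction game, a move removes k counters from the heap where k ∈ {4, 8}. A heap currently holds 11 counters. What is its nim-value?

2

Compute g(0), g(1), … for moves {4, 8}:
g(0) = mex{} = 0
g(1) = mex{} = 0
g(2) = mex{} = 0
g(3) = mex{} = 0
g(4) = mex{0} = 1
g(5) = mex{0} = 1
g(6) = mex{0} = 1
g(7) = mex{0} = 1
g(8) = mex{0,1} = 2
g(9) = mex{0,1} = 2
g(10) = mex{0,1} = 2
g(11) = mex{0,1} = 2
So g(11) = 2.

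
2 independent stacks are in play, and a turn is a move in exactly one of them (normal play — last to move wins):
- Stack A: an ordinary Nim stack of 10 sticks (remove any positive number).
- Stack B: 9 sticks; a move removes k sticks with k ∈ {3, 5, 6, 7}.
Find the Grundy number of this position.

Stack A is a plain Nim stack of size 10, so its Grundy value is 10.
Build the Grundy sequence for stack B with g(k) = mex{g(k−s) : s ∈ {3, 5, 6, 7}, s ≤ k}:
k:     0  1  2  3  4  5  6  7  8  9
g(k):  0  0  0  1  1  1  2  2  2  3
So g(9) = 3.
The value of a disjunctive sum is the nim-sum of the parts.
Combined value = 10 XOR 3 = 9.

9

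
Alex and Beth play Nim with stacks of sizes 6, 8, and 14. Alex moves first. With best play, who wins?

Nim-sum: 6 ⊕ 8 ⊕ 14 = 0.
The nim-sum is 0, so this is a P-position: the player to move is in a losing position under optimal play; Alex is about to move from it and so loses — Beth wins.

Beth wins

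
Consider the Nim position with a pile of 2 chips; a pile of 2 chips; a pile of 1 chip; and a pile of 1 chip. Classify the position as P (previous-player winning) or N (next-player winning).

Nim-sum: 2 ⊕ 2 ⊕ 1 ⊕ 1 = 0.
The nim-sum is 0, so this is a P-position: the player to move is in a losing position under optimal play.

P-position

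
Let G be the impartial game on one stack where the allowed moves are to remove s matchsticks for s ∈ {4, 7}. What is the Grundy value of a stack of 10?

2

Build the Grundy sequence with g(k) = mex{g(k−s) : s ∈ {4, 7}, s ≤ k}:
k:     0  1  2  3  4  5  6  7  8  9 10
g(k):  0  0  0  0  1  1  1  1  2  2  2
So g(10) = 2.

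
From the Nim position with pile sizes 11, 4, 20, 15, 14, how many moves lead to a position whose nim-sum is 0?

Compute the nim-sum pairwise:
11 XOR 4 = 15
15 XOR 20 = 27
27 XOR 15 = 20
20 XOR 14 = 26
The overall nim-sum is X = 26. A pile of size p has a winning move iff p XOR X < p (reduce it to p XOR X).
  11: 11 XOR 26 = 17 ≥ 11 — no move.
  4: 4 XOR 26 = 30 ≥ 4 — no move.
  20: 20 XOR 26 = 14 < 20 — winning move (to 14).
  15: 15 XOR 26 = 21 ≥ 15 — no move.
  14: 14 XOR 26 = 20 ≥ 14 — no move.
That gives 1 winning move.

1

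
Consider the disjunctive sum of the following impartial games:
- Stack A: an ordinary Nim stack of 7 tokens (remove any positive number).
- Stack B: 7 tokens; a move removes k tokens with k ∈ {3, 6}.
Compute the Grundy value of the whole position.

5

Stack A is a plain Nim stack of size 7, so its Grundy value is 7.
Grundy values for stack B (subtraction set {3, 6}):
k:     0  1  2  3  4  5  6  7
g(k):  0  0  0  1  1  1  2  2
So g(7) = 2.
The value of a disjunctive sum is the nim-sum of the parts.
Combined value = 7 XOR 2 = 5.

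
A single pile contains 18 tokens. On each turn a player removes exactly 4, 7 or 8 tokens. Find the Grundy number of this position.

Grundy values for subtraction set {4, 7, 8}:
k:     0  1  2  3  4  5  6  7  8  9 10 11 12 13 14 15 16 17 18
g(k):  0  0  0  0  1  1  1  1  2  2  2  2  0  0  0  0  1  1  1
So g(18) = 1.

1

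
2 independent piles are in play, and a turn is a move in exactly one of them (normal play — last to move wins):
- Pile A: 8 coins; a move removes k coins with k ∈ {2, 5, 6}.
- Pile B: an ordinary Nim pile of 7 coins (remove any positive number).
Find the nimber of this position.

Grundy values for pile A (subtraction set {2, 5, 6}):
g(0) = mex{} = 0
g(1) = mex{} = 0
g(2) = mex{0} = 1
g(3) = mex{0} = 1
g(4) = mex{1} = 0
g(5) = mex{0,1} = 2
g(6) = mex{0} = 1
g(7) = mex{0,1,2} = 3
g(8) = mex{1} = 0
So g(8) = 0.
Pile B is a plain Nim pile of size 7, so its Grundy value is 7.
The value of a disjunctive sum is the nim-sum of the parts.
Combined value = 0 ⊕ 7 = 7.

7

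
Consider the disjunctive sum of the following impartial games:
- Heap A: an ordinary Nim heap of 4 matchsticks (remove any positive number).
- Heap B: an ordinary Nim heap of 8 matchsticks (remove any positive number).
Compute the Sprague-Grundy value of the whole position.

12

Heap A is a plain Nim heap of size 4, so its Grundy value is 4.
Heap B is a plain Nim heap of size 8, so its Grundy value is 8.
The value of a disjunctive sum is the nim-sum of the parts.
Combined value = 4 XOR 8 = 12.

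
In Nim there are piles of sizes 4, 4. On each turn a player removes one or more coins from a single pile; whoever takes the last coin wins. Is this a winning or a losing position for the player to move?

Compute the nim-sum pairwise:
4 ^ 4 = 0
The nim-sum is 0, so this is a P-position: the player to move is in a losing position under optimal play.

Losing position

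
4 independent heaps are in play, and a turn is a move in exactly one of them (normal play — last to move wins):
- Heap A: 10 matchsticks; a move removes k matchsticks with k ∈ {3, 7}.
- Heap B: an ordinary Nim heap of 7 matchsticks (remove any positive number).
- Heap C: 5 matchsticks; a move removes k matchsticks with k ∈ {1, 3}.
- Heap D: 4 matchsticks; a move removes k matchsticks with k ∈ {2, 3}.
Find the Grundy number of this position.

4

Build the Grundy sequence for heap A with g(k) = mex{g(k−s) : s ∈ {3, 7}, s ≤ k}:
g(0) = mex{} = 0
g(1) = mex{} = 0
g(2) = mex{} = 0
g(3) = mex{0} = 1
g(4) = mex{0} = 1
g(5) = mex{0} = 1
g(6) = mex{1} = 0
g(7) = mex{0,1} = 2
g(8) = mex{0,1} = 2
g(9) = mex{0} = 1
g(10) = mex{1,2} = 0
So g(10) = 0.
Heap B is a plain Nim heap of size 7, so its Grundy value is 7.
Grundy values for heap C (subtraction set {1, 3}):
k:     0  1  2  3  4  5
g(k):  0  1  0  1  0  1
So g(5) = 1.
Grundy values for heap D (subtraction set {2, 3}):
g(0) = mex{} = 0
g(1) = mex{} = 0
g(2) = mex{0} = 1
g(3) = mex{0} = 1
g(4) = mex{0,1} = 2
So g(4) = 2.
The value of a disjunctive sum is the nim-sum of the parts.
Combined value = 0 ⊕ 7 ⊕ 1 ⊕ 2 = 4.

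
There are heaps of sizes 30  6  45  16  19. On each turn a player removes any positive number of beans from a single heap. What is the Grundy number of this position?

Compute the nim-sum pairwise:
30 XOR 6 = 24
24 XOR 45 = 53
53 XOR 16 = 37
37 XOR 19 = 54

54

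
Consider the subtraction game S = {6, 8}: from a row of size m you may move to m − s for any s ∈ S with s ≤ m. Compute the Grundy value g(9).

Grundy values for subtraction set {6, 8}:
g(0) = mex{} = 0
g(1) = mex{} = 0
g(2) = mex{} = 0
g(3) = mex{} = 0
g(4) = mex{} = 0
g(5) = mex{} = 0
g(6) = mex{0} = 1
g(7) = mex{0} = 1
g(8) = mex{0} = 1
g(9) = mex{0} = 1
So g(9) = 1.

1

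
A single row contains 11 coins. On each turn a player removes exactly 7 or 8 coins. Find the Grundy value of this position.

Compute g(0), g(1), … for moves {7, 8}:
g(0) = mex{} = 0
g(1) = mex{} = 0
g(2) = mex{} = 0
g(3) = mex{} = 0
g(4) = mex{} = 0
g(5) = mex{} = 0
g(6) = mex{} = 0
g(7) = mex{0} = 1
g(8) = mex{0} = 1
g(9) = mex{0} = 1
g(10) = mex{0} = 1
g(11) = mex{0} = 1
So g(11) = 1.

1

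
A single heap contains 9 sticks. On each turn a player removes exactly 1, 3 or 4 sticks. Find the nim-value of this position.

0

Grundy values for subtraction set {1, 3, 4}:
g(0) = mex{} = 0
g(1) = mex{0} = 1
g(2) = mex{1} = 0
g(3) = mex{0} = 1
g(4) = mex{0,1} = 2
g(5) = mex{0,1,2} = 3
g(6) = mex{0,1,3} = 2
g(7) = mex{1,2} = 0
g(8) = mex{0,2,3} = 1
g(9) = mex{1,2,3} = 0
So g(9) = 0.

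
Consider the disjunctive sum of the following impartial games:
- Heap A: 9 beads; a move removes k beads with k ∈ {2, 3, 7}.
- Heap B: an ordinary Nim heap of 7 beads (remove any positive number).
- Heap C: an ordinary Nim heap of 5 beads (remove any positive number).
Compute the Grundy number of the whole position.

For heap A, compute g(0), g(1), … with moves {2, 3, 7}:
k:     0  1  2  3  4  5  6  7  8  9
g(k):  0  0  1  1  2  0  0  1  1  2
So g(9) = 2.
Heap B is a plain Nim heap of size 7, so its Grundy value is 7.
Heap C is a plain Nim heap of size 5, so its Grundy value is 5.
By the Sprague-Grundy theorem, the Grundy value of a sum of independent games is the XOR of the component values.
Combined value = 2 XOR 7 XOR 5 = 0.

0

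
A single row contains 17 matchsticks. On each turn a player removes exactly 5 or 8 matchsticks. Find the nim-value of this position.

0

Compute g(0), g(1), … for moves {5, 8}:
k:     0  1  2  3  4  5  6  7  8  9 10 11 12 13 14 15 16 17
g(k):  0  0  0  0  0  1  1  1  1  1  2  2  2  0  0  0  0  0
So g(17) = 0.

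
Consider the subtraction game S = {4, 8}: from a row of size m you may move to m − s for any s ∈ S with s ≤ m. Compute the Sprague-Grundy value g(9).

2

Grundy values for subtraction set {4, 8}:
k:     0  1  2  3  4  5  6  7  8  9
g(k):  0  0  0  0  1  1  1  1  2  2
So g(9) = 2.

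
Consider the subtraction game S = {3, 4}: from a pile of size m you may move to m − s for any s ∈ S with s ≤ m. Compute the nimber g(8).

0

Compute g(0), g(1), … for moves {3, 4}:
k:     0  1  2  3  4  5  6  7  8
g(k):  0  0  0  1  1  1  2  0  0
So g(8) = 0.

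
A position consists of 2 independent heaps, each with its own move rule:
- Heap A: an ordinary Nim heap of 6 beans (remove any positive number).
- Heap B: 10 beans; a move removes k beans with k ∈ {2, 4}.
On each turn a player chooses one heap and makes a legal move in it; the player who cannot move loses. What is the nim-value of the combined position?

4

Heap A is a plain Nim heap of size 6, so its Grundy value is 6.
For heap B, compute g(0), g(1), … with moves {2, 4}:
g(0) = mex{} = 0
g(1) = mex{} = 0
g(2) = mex{0} = 1
g(3) = mex{0} = 1
g(4) = mex{0,1} = 2
g(5) = mex{0,1} = 2
g(6) = mex{1,2} = 0
g(7) = mex{1,2} = 0
g(8) = mex{0,2} = 1
g(9) = mex{0,2} = 1
g(10) = mex{0,1} = 2
So g(10) = 2.
The value of a disjunctive sum is the nim-sum of the parts.
Combined value = 6 ⊕ 2 = 4.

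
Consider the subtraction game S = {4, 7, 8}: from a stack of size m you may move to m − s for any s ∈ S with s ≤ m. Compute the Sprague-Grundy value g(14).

Compute g(0), g(1), … for moves {4, 7, 8}:
k:     0  1  2  3  4  5  6  7  8  9 10 11 12 13 14
g(k):  0  0  0  0  1  1  1  1  2  2  2  2  0  0  0
So g(14) = 0.

0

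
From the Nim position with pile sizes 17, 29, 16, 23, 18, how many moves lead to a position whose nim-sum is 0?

5

Bitwise XOR of the heap sizes:
  10001  (17)
  11101  (29)
  10000  (16)
  10111  (23)
  10010  (18)
  -----
  11001  (25)
The overall nim-sum is X = 25. A pile of size p has a winning move iff p XOR X < p (reduce it to p XOR X).
  17: 17 XOR 25 = 8 < 17 — winning move (to 8).
  29: 29 XOR 25 = 4 < 29 — winning move (to 4).
  16: 16 XOR 25 = 9 < 16 — winning move (to 9).
  23: 23 XOR 25 = 14 < 23 — winning move (to 14).
  18: 18 XOR 25 = 11 < 18 — winning move (to 11).
That gives 5 winning moves.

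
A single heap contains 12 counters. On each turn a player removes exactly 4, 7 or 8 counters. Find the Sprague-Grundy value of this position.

Build the Grundy sequence with g(k) = mex{g(k−s) : s ∈ {4, 7, 8}, s ≤ k}:
k:     0  1  2  3  4  5  6  7  8  9 10 11 12
g(k):  0  0  0  0  1  1  1  1  2  2  2  2  0
So g(12) = 0.

0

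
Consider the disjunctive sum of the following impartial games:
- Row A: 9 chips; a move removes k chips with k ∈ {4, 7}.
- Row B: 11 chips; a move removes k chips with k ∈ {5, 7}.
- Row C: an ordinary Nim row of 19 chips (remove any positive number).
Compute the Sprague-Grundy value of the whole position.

Build the Grundy sequence for row A with g(k) = mex{g(k−s) : s ∈ {4, 7}, s ≤ k}:
k:     0  1  2  3  4  5  6  7  8  9
g(k):  0  0  0  0  1  1  1  1  2  2
So g(9) = 2.
Build the Grundy sequence for row B with g(k) = mex{g(k−s) : s ∈ {5, 7}, s ≤ k}:
g(0) = mex{} = 0
g(1) = mex{} = 0
g(2) = mex{} = 0
g(3) = mex{} = 0
g(4) = mex{} = 0
g(5) = mex{0} = 1
g(6) = mex{0} = 1
g(7) = mex{0} = 1
g(8) = mex{0} = 1
g(9) = mex{0} = 1
g(10) = mex{0,1} = 2
g(11) = mex{0,1} = 2
So g(11) = 2.
Row C is a plain Nim row of size 19, so its Grundy value is 19.
The value of a disjunctive sum is the nim-sum of the parts.
Combined value = 2 ⊕ 2 ⊕ 19 = 19.

19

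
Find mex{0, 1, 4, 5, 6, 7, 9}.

2

The values 0, 1 are all present; 2 is the first non-negative integer missing from the set.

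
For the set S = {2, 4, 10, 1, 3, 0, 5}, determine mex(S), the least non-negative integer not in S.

The values 0, 1, 2, 3, 4, 5 are all present; 6 is the first non-negative integer missing from the set.

6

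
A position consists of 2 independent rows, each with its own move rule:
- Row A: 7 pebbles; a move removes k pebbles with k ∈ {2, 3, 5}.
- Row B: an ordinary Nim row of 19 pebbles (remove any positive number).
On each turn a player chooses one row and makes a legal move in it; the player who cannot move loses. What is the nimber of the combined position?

19

Grundy values for row A (subtraction set {2, 3, 5}):
g(0) = mex{} = 0
g(1) = mex{} = 0
g(2) = mex{0} = 1
g(3) = mex{0} = 1
g(4) = mex{0,1} = 2
g(5) = mex{0,1} = 2
g(6) = mex{0,1,2} = 3
g(7) = mex{1,2} = 0
So g(7) = 0.
Row B is a plain Nim row of size 19, so its Grundy value is 19.
The value of a disjunctive sum is the nim-sum of the parts.
Combined value = 0 ⊕ 19 = 19.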